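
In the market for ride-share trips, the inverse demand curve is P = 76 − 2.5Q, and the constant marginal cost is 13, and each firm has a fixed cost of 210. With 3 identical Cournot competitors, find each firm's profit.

Cournot with 3 identical firms: the symmetric best-response condition is 76 − 10q = 13. Each firm produces q = 6.3, total output Q = 18.9, price P = 28.75.
Each firm's profit = (28.75 − 13)·6.3 − 210 = −110.775.

π_i = −110.775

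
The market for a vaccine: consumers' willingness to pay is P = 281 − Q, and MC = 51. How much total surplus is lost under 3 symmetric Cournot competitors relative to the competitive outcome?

Under competition P = MC = 51, so Q = (281 − 51)/1 = 230.
With 3 symmetric Cournot firms, each firm's FOC gives 281 − 4q = 51, so q = 57.5, Q = 3·57.5 = 172.5, and P = 108.5.
DWL is the triangle between Q = 172.5 and Q = 230: ½·(230 − 172.5)·(108.5 − 51) = 1653.125.

DWL = 1653.125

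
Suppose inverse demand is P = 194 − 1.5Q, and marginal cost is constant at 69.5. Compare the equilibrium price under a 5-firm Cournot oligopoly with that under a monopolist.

Cournot: P = 90.25; Monopoly: P = 131.75

In a 5-firm Cournot equilibrium, symmetry and the first-order condition give q = (194 − 69.5)/(9) = 83/6. So Q = 415/6 and P = 90.25.
Monopoly sets MR = MC: 194 − 3Q = 69.5 ⇒ Q = 41.5, P = 194 − 1.5·41.5 = 131.75.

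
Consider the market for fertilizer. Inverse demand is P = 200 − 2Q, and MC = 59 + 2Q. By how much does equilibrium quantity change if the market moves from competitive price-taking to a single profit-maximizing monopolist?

Q falls by 11.75

Competitive equilibrium sets price equal to marginal cost: 200 − 2Q = 59 + 2Q, so Q = 35.25 and P = 129.5.
The monopolist equates marginal revenue to marginal cost: 200 − 4Q = 59 + 2Q, so Q = 23.5. From demand, P = 153.
Change in equilibrium quantity: 23.5 − 35.25 = −11.75.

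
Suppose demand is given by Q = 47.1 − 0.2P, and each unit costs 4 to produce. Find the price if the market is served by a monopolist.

P = 119.75

Inverting demand: P = 235.5 − 5Q.
A monopolist chooses Q where MR = MC. MR = 235.5 − 10Q; setting this equal to 4 gives Q = 23.15 and P = 119.75.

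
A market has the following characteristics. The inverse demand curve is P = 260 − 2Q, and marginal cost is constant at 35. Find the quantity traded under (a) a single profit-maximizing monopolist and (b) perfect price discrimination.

The monopolist equates marginal revenue to marginal cost: 260 − 4Q = 35, so Q = 56.25. From demand, P = 147.5.
With perfect price discrimination, output is the efficient level Q = 112.5 (where demand meets MC), but every buyer pays their willingness to pay: CS = 0 and PS = total surplus.

Monopoly: Q = 56.25; Perfect PD: Q = 112.5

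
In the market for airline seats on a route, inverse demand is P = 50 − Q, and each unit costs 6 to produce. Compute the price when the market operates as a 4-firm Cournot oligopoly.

P = 14.8

Cournot with 4 identical firms: the symmetric best-response condition is 50 − 5q = 6. Each firm produces q = 8.8, total output Q = 35.2, price P = 14.8.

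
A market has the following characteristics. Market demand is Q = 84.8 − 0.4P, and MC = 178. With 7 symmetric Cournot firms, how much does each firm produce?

q_i = 1.7

Inverting demand: P = 212 − 2.5Q.
With 7 symmetric Cournot firms, each firm's FOC gives 212 − 20q = 178, so q = 1.7, Q = 7·1.7 = 11.9, and P = 182.25.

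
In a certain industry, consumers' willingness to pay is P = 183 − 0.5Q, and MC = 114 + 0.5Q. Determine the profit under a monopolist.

Monopoly sets MR = MC: 183 − Q = 114 + 0.5Q ⇒ Q = 46, P = 183 − 0.5·46 = 160.
Profit = 160·46 − (114·46 + ½·0.5·46²) = 1587.

Profit = 1587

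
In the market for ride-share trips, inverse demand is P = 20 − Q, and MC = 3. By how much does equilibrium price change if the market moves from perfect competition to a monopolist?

Competitive firms price at marginal cost: P = 3, giving Q = 17.
Monopoly sets MR = MC: 20 − 2Q = 3 ⇒ Q = 8.5, P = 20 − 8.5 = 11.5.
Change in equilibrium price: 11.5 − 3 = 8.5.

Equilibrium price rises by 8.5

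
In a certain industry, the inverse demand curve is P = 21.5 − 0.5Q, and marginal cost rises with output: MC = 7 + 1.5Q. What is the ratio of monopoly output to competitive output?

Q_m/Q_c = 0.8

A monopolist chooses Q where MR = MC. MR = 21.5 − Q; setting this equal to 7 + 1.5Q gives Q = 5.8 and P = 18.6.
Under competition P = MC: 21.5 − 0.5Q = 7 + 1.5Q ⇒ Q = 7.25, P = 17.875.
Ratio Q_m/Q_c = 5.8/7.25 = 0.8.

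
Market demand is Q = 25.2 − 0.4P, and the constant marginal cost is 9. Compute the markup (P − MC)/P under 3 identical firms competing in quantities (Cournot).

Lerner index = 0.6

Inverting demand: P = 63 − 2.5Q.
In a 3-firm Cournot equilibrium, symmetry and the first-order condition give q = (63 − 9)/(10) = 5.4. So Q = 16.2 and P = 22.5.
Lerner index = (P − MC)/P = (22.5 − 9)/22.5 = 0.6.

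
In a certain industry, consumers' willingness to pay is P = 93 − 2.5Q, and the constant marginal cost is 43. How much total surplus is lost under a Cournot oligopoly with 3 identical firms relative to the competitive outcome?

Competitive firms price at marginal cost: P = 43, giving Q = 20.
In a 3-firm Cournot equilibrium, symmetry and the first-order condition give q = (93 − 43)/(10) = 5. So Q = 15 and P = 55.5.
DWL is the triangle between Q = 15 and Q = 20: ½·(20 − 15)·(55.5 − 43) = 31.25.

DWL = 31.25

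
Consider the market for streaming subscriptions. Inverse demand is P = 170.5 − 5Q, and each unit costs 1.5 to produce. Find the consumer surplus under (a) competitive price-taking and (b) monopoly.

Competition: CS = 2856.1; Monopoly: CS = 714.025

Perfect competition: P = MC = 1.5, so 170.5 − 5Q = 1.5 and Q = 33.8.
CS = ½·(170.5 − 1.5)·33.8 = 2856.1.
A monopolist chooses Q where MR = MC. MR = 170.5 − 10Q; setting this equal to 1.5 gives Q = 16.9 and P = 86.
CS = ½·(170.5 − 86)·16.9 = 714.025.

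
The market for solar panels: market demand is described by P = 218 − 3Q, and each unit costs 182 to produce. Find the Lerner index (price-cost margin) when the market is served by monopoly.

Lerner index = 0.09

Monopoly sets MR = MC: 218 − 6Q = 182 ⇒ Q = 6, P = 218 − 3·6 = 200.
Lerner index = (P − MC)/P = (200 − 182)/200 = 0.09.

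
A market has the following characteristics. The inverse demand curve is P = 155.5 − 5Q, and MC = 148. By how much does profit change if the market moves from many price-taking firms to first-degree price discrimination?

π rises by 5.625

Competitive firms price at marginal cost: P = 148, giving Q = 1.5.
Profit = (148 − 148)·1.5 = 0.
Under first-degree price discrimination the firm charges each unit its demand price and produces up to where P = MC, i.e. Q = 1.5. Consumer surplus is zero; producer surplus equals total surplus.
PS equals the full surplus area, 5.625. Profit = 5.625 = 5.625.
Change in profit: 5.625 − 0 = 5.625.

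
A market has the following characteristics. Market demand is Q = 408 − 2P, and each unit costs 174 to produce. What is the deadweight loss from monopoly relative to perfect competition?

Inverting demand: P = 204 − 0.5Q.
Perfect competition: P = MC = 174, so 204 − 0.5Q = 174 and Q = 60.
Monopoly sets MR = MC: 204 − Q = 174 ⇒ Q = 30, P = 204 − 0.5·30 = 189.
DWL is the triangle between Q = 30 and Q = 60: ½·(60 − 30)·(189 − 174) = 225.

DWL = 225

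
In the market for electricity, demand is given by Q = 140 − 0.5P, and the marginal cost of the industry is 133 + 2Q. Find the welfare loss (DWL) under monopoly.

Inverting demand: P = 280 − 2Q.
Under competition P = MC: 280 − 2Q = 133 + 2Q ⇒ Q = 36.75, P = 206.5.
A monopolist chooses Q where MR = MC. MR = 280 − 4Q; setting this equal to 133 + 2Q gives Q = 24.5 and P = 231.
CS = ½·(280 − 206.5)·36.75 = 21609/16; PS = (206.5·36.75 − 133·36.75 − ½·2·36.75²) = 21609/16; TS = 2701.125.
CS = ½·(280 − 231)·24.5 = 600.25; PS = (231·24.5 − 133·24.5 − ½·2·24.5²) = 1800.75; TS = 2401.
DWL = 2701.125 − 2401 = 300.125.

DWL = 300.125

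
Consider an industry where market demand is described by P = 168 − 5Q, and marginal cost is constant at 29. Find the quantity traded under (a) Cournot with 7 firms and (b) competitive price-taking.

With 7 symmetric Cournot firms, each firm's FOC gives 168 − 40q = 29, so q = 3.475, Q = 7·3.475 = 24.325, and P = 46.375.
Competitive firms price at marginal cost: P = 29, giving Q = 27.8.

Cournot: Q = 24.325; Competition: Q = 27.8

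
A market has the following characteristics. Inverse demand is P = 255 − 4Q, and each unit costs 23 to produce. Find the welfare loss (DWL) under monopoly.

DWL = 1682

Under competition P = MC = 23, so Q = (255 − 23)/4 = 58.
Monopoly sets MR = MC: 255 − 8Q = 23 ⇒ Q = 29, P = 255 − 4·29 = 139.
DWL is the triangle between Q = 29 and Q = 58: ½·(58 − 29)·(139 − 23) = 1682.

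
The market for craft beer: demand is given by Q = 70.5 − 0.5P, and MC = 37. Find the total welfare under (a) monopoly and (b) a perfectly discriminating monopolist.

Monopoly: TS = 2028; Perfect PD: TS = 2704

Inverting demand: P = 141 − 2Q.
The monopolist equates marginal revenue to marginal cost: 141 − 4Q = 37, so Q = 26. From demand, P = 89.
CS = ½·(141 − 89)·26 = 676; PS = (89 − 37)·26 = 1352; TS = 2028.
With perfect price discrimination, output is the efficient level Q = 52 (where demand meets MC), but every buyer pays their willingness to pay: CS = 0 and PS = total surplus.
TS = 2704 (equal to competitive TS).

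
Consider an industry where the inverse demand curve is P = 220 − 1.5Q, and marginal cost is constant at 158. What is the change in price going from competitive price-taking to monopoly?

Perfect competition: P = MC = 158, so 220 − 1.5Q = 158 and Q = 124/3.
The monopolist equates marginal revenue to marginal cost: 220 − 3Q = 158, so Q = 62/3. From demand, P = 189.
Change in price: 189 − 158 = 31.

P rises by 31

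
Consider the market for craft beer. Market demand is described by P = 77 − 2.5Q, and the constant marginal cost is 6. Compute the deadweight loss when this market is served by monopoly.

Under competition P = MC = 6, so Q = (77 − 6)/2.5 = 28.4.
The monopolist equates marginal revenue to marginal cost: 77 − 5Q = 6, so Q = 14.2. From demand, P = 41.5.
DWL is the triangle between Q = 14.2 and Q = 28.4: ½·(28.4 − 14.2)·(41.5 − 6) = 252.05.

DWL = 252.05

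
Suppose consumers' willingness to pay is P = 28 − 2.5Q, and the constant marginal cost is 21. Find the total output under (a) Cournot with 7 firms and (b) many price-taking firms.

Cournot with 7 identical firms: the symmetric best-response condition is 28 − 20q = 21. Each firm produces q = 0.35, total output Q = 2.45, price P = 21.875.
Competitive firms price at marginal cost: P = 21, giving Q = 2.8.

Cournot: Q = 2.45; Competition: Q = 2.8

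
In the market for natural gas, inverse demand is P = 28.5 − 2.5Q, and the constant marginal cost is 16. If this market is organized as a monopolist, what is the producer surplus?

PS = 15.625

A monopolist chooses Q where MR = MC. MR = 28.5 − 5Q; setting this equal to 16 gives Q = 2.5 and P = 22.25.
PS = (22.25 − 16)·2.5 = 15.625.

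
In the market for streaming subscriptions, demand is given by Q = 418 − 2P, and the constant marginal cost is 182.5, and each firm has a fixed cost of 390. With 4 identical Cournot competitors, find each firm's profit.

Inverting demand: P = 209 − 0.5Q.
Cournot with 4 identical firms: the symmetric best-response condition is 209 − 2.5q = 182.5. Each firm produces q = 10.6, total output Q = 42.4, price P = 187.8.
Each firm's profit = (187.8 − 182.5)·10.6 − 390 = −333.82.

π_i = −333.82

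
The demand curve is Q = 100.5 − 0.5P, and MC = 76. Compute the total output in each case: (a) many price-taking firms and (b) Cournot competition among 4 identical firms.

Inverting demand: P = 201 − 2Q.
Under competition P = MC = 76, so Q = (201 − 76)/2 = 62.5.
In a 4-firm Cournot equilibrium, symmetry and the first-order condition give q = (201 − 76)/(10) = 12.5. So Q = 50 and P = 101.

Competition: Q = 62.5; Cournot: Q = 50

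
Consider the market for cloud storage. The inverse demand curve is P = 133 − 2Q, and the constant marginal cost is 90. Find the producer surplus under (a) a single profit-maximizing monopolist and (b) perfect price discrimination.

The monopolist equates marginal revenue to marginal cost: 133 − 4Q = 90, so Q = 10.75. From demand, P = 111.5.
PS = (111.5 − 90)·10.75 = 231.125.
With perfect price discrimination, output is the efficient level Q = 21.5 (where demand meets MC), but every buyer pays their willingness to pay: CS = 0 and PS = total surplus.
PS = ½·(133 − 90)·21.5 = 462.25.

Monopoly: PS = 231.125; Perfect PD: PS = 462.25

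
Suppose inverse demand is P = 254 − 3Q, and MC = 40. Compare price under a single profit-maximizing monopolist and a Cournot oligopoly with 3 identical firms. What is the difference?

Monopoly sets MR = MC: 254 − 6Q = 40 ⇒ Q = 107/3, P = 254 − 3·107/3 = 147.
Cournot with 3 identical firms: the symmetric best-response condition is 254 − 12q = 40. Each firm produces q = 107/6, total output Q = 53.5, price P = 93.5.
Change in price: 93.5 − 147 = −53.5.

Price falls by 53.5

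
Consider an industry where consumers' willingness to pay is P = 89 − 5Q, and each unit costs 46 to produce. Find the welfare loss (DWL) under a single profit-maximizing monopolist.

Perfect competition: P = MC = 46, so 89 − 5Q = 46 and Q = 8.6.
The monopolist equates marginal revenue to marginal cost: 89 − 10Q = 46, so Q = 4.3. From demand, P = 67.5.
DWL is the triangle between Q = 4.3 and Q = 8.6: ½·(8.6 − 4.3)·(67.5 − 46) = 46.225.

DWL = 46.225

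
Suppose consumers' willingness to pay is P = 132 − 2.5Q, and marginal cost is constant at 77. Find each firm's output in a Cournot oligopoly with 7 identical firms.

With 7 symmetric Cournot firms, each firm's FOC gives 132 − 20q = 77, so q = 2.75, Q = 7·2.75 = 19.25, and P = 83.875.

q_i = 2.75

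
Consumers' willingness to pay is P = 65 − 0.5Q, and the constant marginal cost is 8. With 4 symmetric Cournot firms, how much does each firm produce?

q_i = 22.8

In a 4-firm Cournot equilibrium, symmetry and the first-order condition give q = (65 − 8)/(2.5) = 22.8. So Q = 91.2 and P = 19.4.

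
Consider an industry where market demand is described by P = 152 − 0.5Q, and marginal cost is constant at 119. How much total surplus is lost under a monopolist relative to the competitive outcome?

DWL = 272.25

Under competition P = MC = 119, so Q = (152 − 119)/0.5 = 66.
Monopoly sets MR = MC: 152 − Q = 119 ⇒ Q = 33, P = 152 − 0.5·33 = 135.5.
DWL is the triangle between Q = 33 and Q = 66: ½·(66 − 33)·(135.5 − 119) = 272.25.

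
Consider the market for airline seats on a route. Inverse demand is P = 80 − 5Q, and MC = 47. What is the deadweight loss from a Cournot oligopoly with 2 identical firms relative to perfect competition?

DWL = 12.1

Competitive firms price at marginal cost: P = 47, giving Q = 6.6.
With 2 symmetric Cournot firms, each firm's FOC gives 80 − 15q = 47, so q = 2.2, Q = 2·2.2 = 4.4, and P = 58.
DWL is the triangle between Q = 4.4 and Q = 6.6: ½·(6.6 − 4.4)·(58 − 47) = 12.1.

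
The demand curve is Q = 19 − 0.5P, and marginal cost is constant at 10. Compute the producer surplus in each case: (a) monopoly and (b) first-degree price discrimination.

Monopoly: PS = 98; Perfect PD: PS = 196

Inverting demand: P = 38 − 2Q.
The monopolist equates marginal revenue to marginal cost: 38 − 4Q = 10, so Q = 7. From demand, P = 24.
PS = (24 − 10)·7 = 98.
Under first-degree price discrimination the firm charges each unit its demand price and produces up to where P = MC, i.e. Q = 14. Consumer surplus is zero; producer surplus equals total surplus.
PS = ½·(38 − 10)·14 = 196.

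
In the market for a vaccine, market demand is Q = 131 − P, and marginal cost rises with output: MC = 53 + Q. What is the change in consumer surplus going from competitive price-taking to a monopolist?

Inverting demand: P = 131 − Q.
Under competition P = MC: 131 − Q = 53 + Q ⇒ Q = 39, P = 92.
CS = ½·(131 − 92)·39 = 760.5.
A monopolist chooses Q where MR = MC. MR = 131 − 2Q; setting this equal to 53 + Q gives Q = 26 and P = 105.
CS = ½·(131 − 105)·26 = 338.
Change in consumer surplus: 338 − 760.5 = −422.5.

CS falls by 422.5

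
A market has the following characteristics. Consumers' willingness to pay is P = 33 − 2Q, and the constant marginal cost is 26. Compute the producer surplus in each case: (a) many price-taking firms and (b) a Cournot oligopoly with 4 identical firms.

Competition: PS = 0; Cournot: PS = 3.92

Competitive firms price at marginal cost: P = 26, giving Q = 3.5.
PS = (26 − 26)·3.5 = 0.
In a 4-firm Cournot equilibrium, symmetry and the first-order condition give q = (33 − 26)/(10) = 0.7. So Q = 2.8 and P = 27.4.
PS = (27.4 − 26)·2.8 = 3.92.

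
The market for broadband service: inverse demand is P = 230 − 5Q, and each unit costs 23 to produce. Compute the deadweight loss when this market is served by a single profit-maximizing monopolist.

Perfect competition: P = MC = 23, so 230 − 5Q = 23 and Q = 41.4.
The monopolist equates marginal revenue to marginal cost: 230 − 10Q = 23, so Q = 20.7. From demand, P = 126.5.
DWL is the triangle between Q = 20.7 and Q = 41.4: ½·(41.4 − 20.7)·(126.5 − 23) = 1071.225.

DWL = 1071.225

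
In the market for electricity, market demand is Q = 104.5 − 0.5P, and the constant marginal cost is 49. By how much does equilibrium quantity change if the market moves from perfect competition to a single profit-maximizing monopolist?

Inverting demand: P = 209 − 2Q.
Perfect competition: P = MC = 49, so 209 − 2Q = 49 and Q = 80.
A monopolist chooses Q where MR = MC. MR = 209 − 4Q; setting this equal to 49 gives Q = 40 and P = 129.
Change in equilibrium quantity: 40 − 80 = −40.

Q falls by 40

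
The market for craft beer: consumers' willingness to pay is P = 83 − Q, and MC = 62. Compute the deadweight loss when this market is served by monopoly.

Under competition P = MC = 62, so Q = (83 − 62)/1 = 21.
A monopolist chooses Q where MR = MC. MR = 83 − 2Q; setting this equal to 62 gives Q = 10.5 and P = 72.5.
DWL is the triangle between Q = 10.5 and Q = 21: ½·(21 − 10.5)·(72.5 − 62) = 55.125.

DWL = 55.125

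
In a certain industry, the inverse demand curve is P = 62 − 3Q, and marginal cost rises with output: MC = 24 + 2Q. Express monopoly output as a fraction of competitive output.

Q_m/Q_c = 0.625

A monopolist chooses Q where MR = MC. MR = 62 − 6Q; setting this equal to 24 + 2Q gives Q = 4.75 and P = 47.75.
Under competition P = MC: 62 − 3Q = 24 + 2Q ⇒ Q = 7.6, P = 39.2.
Ratio Q_m/Q_c = 4.75/7.6 = 0.625.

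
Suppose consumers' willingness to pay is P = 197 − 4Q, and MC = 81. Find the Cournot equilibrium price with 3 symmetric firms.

With 3 symmetric Cournot firms, each firm's FOC gives 197 − 16q = 81, so q = 7.25, Q = 3·7.25 = 21.75, and P = 110.

P = 110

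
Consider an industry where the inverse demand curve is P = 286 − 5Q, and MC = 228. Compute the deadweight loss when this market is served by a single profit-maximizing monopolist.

Perfect competition: P = MC = 228, so 286 − 5Q = 228 and Q = 11.6.
Monopoly sets MR = MC: 286 − 10Q = 228 ⇒ Q = 5.8, P = 286 − 5·5.8 = 257.
DWL is the triangle between Q = 5.8 and Q = 11.6: ½·(11.6 − 5.8)·(257 − 228) = 84.1.

DWL = 84.1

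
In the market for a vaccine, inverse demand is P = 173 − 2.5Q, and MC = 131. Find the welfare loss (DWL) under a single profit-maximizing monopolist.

DWL = 88.2

Competitive firms price at marginal cost: P = 131, giving Q = 16.8.
The monopolist equates marginal revenue to marginal cost: 173 − 5Q = 131, so Q = 8.4. From demand, P = 152.
DWL is the triangle between Q = 8.4 and Q = 16.8: ½·(16.8 − 8.4)·(152 − 131) = 88.2.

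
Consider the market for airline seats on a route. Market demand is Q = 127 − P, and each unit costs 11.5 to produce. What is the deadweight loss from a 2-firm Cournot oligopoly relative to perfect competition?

Inverting demand: P = 127 − Q.
Under competition P = MC = 11.5, so Q = (127 − 11.5)/1 = 115.5.
With 2 symmetric Cournot firms, each firm's FOC gives 127 − 3q = 11.5, so q = 38.5, Q = 2·38.5 = 77, and P = 50.
DWL is the triangle between Q = 77 and Q = 115.5: ½·(115.5 − 77)·(50 − 11.5) = 741.125.

DWL = 741.125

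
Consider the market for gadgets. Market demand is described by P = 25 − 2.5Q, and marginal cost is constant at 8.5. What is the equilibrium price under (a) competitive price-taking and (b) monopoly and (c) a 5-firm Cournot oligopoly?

Competition: P = 8.5; Monopoly: P = 16.75; Cournot: P = 11.25

Competitive firms price at marginal cost: P = 8.5, giving Q = 6.6.
The monopolist equates marginal revenue to marginal cost: 25 − 5Q = 8.5, so Q = 3.3. From demand, P = 16.75.
Cournot with 5 identical firms: the symmetric best-response condition is 25 − 15q = 8.5. Each firm produces q = 1.1, total output Q = 5.5, price P = 11.25.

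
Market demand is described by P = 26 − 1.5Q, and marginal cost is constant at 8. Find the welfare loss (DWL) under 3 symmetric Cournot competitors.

Competitive firms price at marginal cost: P = 8, giving Q = 12.
In a 3-firm Cournot equilibrium, symmetry and the first-order condition give q = (26 − 8)/(6) = 3. So Q = 9 and P = 12.5.
DWL is the triangle between Q = 9 and Q = 12: ½·(12 − 9)·(12.5 − 8) = 6.75.

DWL = 6.75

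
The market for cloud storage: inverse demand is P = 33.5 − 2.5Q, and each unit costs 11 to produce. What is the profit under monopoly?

A monopolist chooses Q where MR = MC. MR = 33.5 − 5Q; setting this equal to 11 gives Q = 4.5 and P = 22.25.
Profit = (22.25 − 11)·4.5 = 50.625.

Profit = 50.625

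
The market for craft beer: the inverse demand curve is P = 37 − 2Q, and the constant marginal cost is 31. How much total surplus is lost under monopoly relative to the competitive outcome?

Competitive firms price at marginal cost: P = 31, giving Q = 3.
A monopolist chooses Q where MR = MC. MR = 37 − 4Q; setting this equal to 31 gives Q = 1.5 and P = 34.
DWL is the triangle between Q = 1.5 and Q = 3: ½·(3 − 1.5)·(34 − 31) = 2.25.

DWL = 2.25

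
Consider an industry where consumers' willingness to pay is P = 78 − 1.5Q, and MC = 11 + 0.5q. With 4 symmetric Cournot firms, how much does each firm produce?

Cournot with 4 identical firms: the symmetric best-response condition is 78 − 7.5q = 11 + 0.5q. Each firm produces q = 8.375, total output Q = 33.5, price P = 27.75.

q_i = 8.375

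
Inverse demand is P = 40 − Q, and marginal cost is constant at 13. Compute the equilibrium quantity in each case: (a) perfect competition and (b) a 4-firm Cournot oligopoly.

Perfect competition: P = MC = 13, so 40 − Q = 13 and Q = 27.
Cournot with 4 identical firms: the symmetric best-response condition is 40 − 5q = 13. Each firm produces q = 5.4, total output Q = 21.6, price P = 18.4.

Competition: Q = 27; Cournot: Q = 21.6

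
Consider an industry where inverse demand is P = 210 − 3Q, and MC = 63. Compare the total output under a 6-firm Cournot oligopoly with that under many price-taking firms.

Cournot: Q = 42; Competition: Q = 49

With 6 symmetric Cournot firms, each firm's FOC gives 210 − 21q = 63, so q = 7, Q = 6·7 = 42, and P = 84.
Perfect competition: P = MC = 63, so 210 − 3Q = 63 and Q = 49.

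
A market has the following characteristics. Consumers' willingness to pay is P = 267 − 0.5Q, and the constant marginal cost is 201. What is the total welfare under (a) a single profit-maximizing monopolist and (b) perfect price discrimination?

The monopolist equates marginal revenue to marginal cost: 267 − Q = 201, so Q = 66. From demand, P = 234.
CS = ½·(267 − 234)·66 = 1089; PS = (234 − 201)·66 = 2178; TS = 3267.
With perfect price discrimination, output is the efficient level Q = 132 (where demand meets MC), but every buyer pays their willingness to pay: CS = 0 and PS = total surplus.
TS = 4356 (equal to competitive TS).

Monopoly: TS = 3267; Perfect PD: TS = 4356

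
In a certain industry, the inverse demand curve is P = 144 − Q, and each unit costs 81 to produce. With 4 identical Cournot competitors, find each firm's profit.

With 4 symmetric Cournot firms, each firm's FOC gives 144 − 5q = 81, so q = 12.6, Q = 4·12.6 = 50.4, and P = 93.6.
Each firm's profit = (93.6 − 81)·12.6 = 158.76.

π_i = 158.76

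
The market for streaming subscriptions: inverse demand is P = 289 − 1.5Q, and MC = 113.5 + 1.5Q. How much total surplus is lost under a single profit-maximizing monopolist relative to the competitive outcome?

DWL = 570.375

Competitive equilibrium sets price equal to marginal cost: 289 − 1.5Q = 113.5 + 1.5Q, so Q = 58.5 and P = 201.25.
Monopoly sets MR = MC: 289 − 3Q = 113.5 + 1.5Q ⇒ Q = 39, P = 289 − 1.5·39 = 230.5.
CS = ½·(289 − 201.25)·58.5 = 41067/16; PS = (201.25·58.5 − 113.5·58.5 − ½·1.5·58.5²) = 41067/16; TS = 5133.375.
CS = ½·(289 − 230.5)·39 = 1140.75; PS = (230.5·39 − 113.5·39 − ½·1.5·39²) = 3422.25; TS = 4563.
DWL = 5133.375 − 4563 = 570.375.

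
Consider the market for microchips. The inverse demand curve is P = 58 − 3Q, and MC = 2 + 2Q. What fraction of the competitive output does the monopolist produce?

Q_m/Q_c = 0.625

A monopolist chooses Q where MR = MC. MR = 58 − 6Q; setting this equal to 2 + 2Q gives Q = 7 and P = 37.
Under competition P = MC: 58 − 3Q = 2 + 2Q ⇒ Q = 11.2, P = 24.4.
Ratio Q_m/Q_c = 7/11.2 = 0.625.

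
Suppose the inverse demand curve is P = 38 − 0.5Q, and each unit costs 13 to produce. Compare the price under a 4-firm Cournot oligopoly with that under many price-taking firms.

Cournot: P = 18; Competition: P = 13

In a 4-firm Cournot equilibrium, symmetry and the first-order condition give q = (38 − 13)/(2.5) = 10. So Q = 40 and P = 18.
Perfect competition: P = MC = 13, so 38 − 0.5Q = 13 and Q = 50.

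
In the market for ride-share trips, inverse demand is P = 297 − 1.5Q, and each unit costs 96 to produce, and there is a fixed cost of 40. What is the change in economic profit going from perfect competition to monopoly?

Economic profit rises by 6733.5

Competitive firms price at marginal cost: P = 96, giving Q = 134.
Profit = (96 − 96)·134 − 40 = −40.
The monopolist equates marginal revenue to marginal cost: 297 − 3Q = 96, so Q = 67. From demand, P = 196.5.
Profit = (196.5 − 96)·67 − 40 = 6693.5.
Change in economic profit: 6693.5 − −40 = 6733.5.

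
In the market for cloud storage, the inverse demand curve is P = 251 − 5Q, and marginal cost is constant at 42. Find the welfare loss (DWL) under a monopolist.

DWL = 1092.025

Competitive firms price at marginal cost: P = 42, giving Q = 41.8.
The monopolist equates marginal revenue to marginal cost: 251 − 10Q = 42, so Q = 20.9. From demand, P = 146.5.
DWL is the triangle between Q = 20.9 and Q = 41.8: ½·(41.8 − 20.9)·(146.5 − 42) = 1092.025.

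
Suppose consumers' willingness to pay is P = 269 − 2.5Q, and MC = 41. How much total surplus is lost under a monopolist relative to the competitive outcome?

DWL = 2599.2

Competitive firms price at marginal cost: P = 41, giving Q = 91.2.
A monopolist chooses Q where MR = MC. MR = 269 − 5Q; setting this equal to 41 gives Q = 45.6 and P = 155.
DWL is the triangle between Q = 45.6 and Q = 91.2: ½·(91.2 − 45.6)·(155 − 41) = 2599.2.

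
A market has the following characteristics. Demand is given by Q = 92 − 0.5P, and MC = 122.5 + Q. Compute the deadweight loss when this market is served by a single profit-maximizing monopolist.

DWL = 100.86

Inverting demand: P = 184 − 2Q.
Under competition P = MC: 184 − 2Q = 122.5 + Q ⇒ Q = 20.5, P = 143.
Monopoly sets MR = MC: 184 − 4Q = 122.5 + Q ⇒ Q = 12.3, P = 184 − 2·12.3 = 159.4.
CS = ½·(184 − 143)·20.5 = 420.25; PS = (143·20.5 − 122.5·20.5 − ½·1·20.5²) = 210.125; TS = 630.375.
CS = ½·(184 − 159.4)·12.3 = 151.29; PS = (159.4·12.3 − 122.5·12.3 − ½·1·12.3²) = 378.225; TS = 529.515.
DWL = 630.375 − 529.515 = 100.86.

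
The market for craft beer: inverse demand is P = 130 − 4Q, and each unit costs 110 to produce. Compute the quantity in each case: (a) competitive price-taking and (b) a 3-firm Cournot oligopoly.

Competition: Q = 5; Cournot: Q = 3.75

Perfect competition: P = MC = 110, so 130 − 4Q = 110 and Q = 5.
In a 3-firm Cournot equilibrium, symmetry and the first-order condition give q = (130 − 110)/(16) = 1.25. So Q = 3.75 and P = 115.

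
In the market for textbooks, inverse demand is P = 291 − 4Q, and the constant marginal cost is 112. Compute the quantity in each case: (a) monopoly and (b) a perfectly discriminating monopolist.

A monopolist chooses Q where MR = MC. MR = 291 − 8Q; setting this equal to 112 gives Q = 22.375 and P = 201.5.
A perfectly discriminating monopolist sells every unit with P(Q) ≥ MC(Q), so output equals the competitive quantity Q = 44.75. Each buyer pays their reservation price, so CS = 0 and the firm captures all surplus.

Monopoly: Q = 22.375; Perfect PD: Q = 44.75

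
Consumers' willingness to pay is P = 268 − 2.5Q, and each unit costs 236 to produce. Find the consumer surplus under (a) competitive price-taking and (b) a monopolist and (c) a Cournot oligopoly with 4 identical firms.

Competition: CS = 204.8; Monopoly: CS = 51.2; Cournot: CS = 131.072

Under competition P = MC = 236, so Q = (268 − 236)/2.5 = 12.8.
CS = ½·(268 − 236)·12.8 = 204.8.
The monopolist equates marginal revenue to marginal cost: 268 − 5Q = 236, so Q = 6.4. From demand, P = 252.
CS = ½·(268 − 252)·6.4 = 51.2.
Cournot with 4 identical firms: the symmetric best-response condition is 268 − 12.5q = 236. Each firm produces q = 2.56, total output Q = 10.24, price P = 242.4.
CS = ½·(268 − 242.4)·10.24 = 131.072.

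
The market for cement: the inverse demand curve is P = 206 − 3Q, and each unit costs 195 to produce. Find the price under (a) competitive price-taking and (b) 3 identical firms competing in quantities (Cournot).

Under competition P = MC = 195, so Q = (206 − 195)/3 = 11/3.
Cournot with 3 identical firms: the symmetric best-response condition is 206 − 12q = 195. Each firm produces q = 11/12, total output Q = 2.75, price P = 197.75.

Competition: P = 195; Cournot: P = 197.75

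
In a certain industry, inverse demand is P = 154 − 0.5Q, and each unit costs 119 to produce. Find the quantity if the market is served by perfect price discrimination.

Q = 70

With perfect price discrimination, output is the efficient level Q = 70 (where demand meets MC), but every buyer pays their willingness to pay: CS = 0 and PS = total surplus.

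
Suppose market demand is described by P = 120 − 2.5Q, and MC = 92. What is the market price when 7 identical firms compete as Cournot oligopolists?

P = 95.5

Cournot with 7 identical firms: the symmetric best-response condition is 120 − 20q = 92. Each firm produces q = 1.4, total output Q = 9.8, price P = 95.5.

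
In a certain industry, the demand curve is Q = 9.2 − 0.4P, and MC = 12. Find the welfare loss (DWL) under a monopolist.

DWL = 6.05

Inverting demand: P = 23 − 2.5Q.
Competitive firms price at marginal cost: P = 12, giving Q = 4.4.
The monopolist equates marginal revenue to marginal cost: 23 − 5Q = 12, so Q = 2.2. From demand, P = 17.5.
DWL is the triangle between Q = 2.2 and Q = 4.4: ½·(4.4 − 2.2)·(17.5 − 12) = 6.05.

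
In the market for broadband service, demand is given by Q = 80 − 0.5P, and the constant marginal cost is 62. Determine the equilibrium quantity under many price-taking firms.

Inverting demand: P = 160 − 2Q.
Perfect competition: P = MC = 62, so 160 − 2Q = 62 and Q = 49.

Q = 49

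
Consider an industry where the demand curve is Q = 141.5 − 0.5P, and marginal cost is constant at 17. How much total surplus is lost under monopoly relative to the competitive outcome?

Inverting demand: P = 283 − 2Q.
Competitive firms price at marginal cost: P = 17, giving Q = 133.
Monopoly sets MR = MC: 283 − 4Q = 17 ⇒ Q = 66.5, P = 283 − 2·66.5 = 150.
DWL is the triangle between Q = 66.5 and Q = 133: ½·(133 − 66.5)·(150 − 17) = 4422.25.

DWL = 4422.25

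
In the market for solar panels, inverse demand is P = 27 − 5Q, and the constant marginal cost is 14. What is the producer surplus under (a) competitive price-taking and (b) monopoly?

Competition: PS = 0; Monopoly: PS = 8.45

Competitive firms price at marginal cost: P = 14, giving Q = 2.6.
PS = (14 − 14)·2.6 = 0.
A monopolist chooses Q where MR = MC. MR = 27 − 10Q; setting this equal to 14 gives Q = 1.3 and P = 20.5.
PS = (20.5 − 14)·1.3 = 8.45.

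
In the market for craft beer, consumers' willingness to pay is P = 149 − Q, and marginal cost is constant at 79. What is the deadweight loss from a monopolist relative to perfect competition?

DWL = 612.5

Perfect competition: P = MC = 79, so 149 − Q = 79 and Q = 70.
A monopolist chooses Q where MR = MC. MR = 149 − 2Q; setting this equal to 79 gives Q = 35 and P = 114.
DWL is the triangle between Q = 35 and Q = 70: ½·(70 − 35)·(114 − 79) = 612.5.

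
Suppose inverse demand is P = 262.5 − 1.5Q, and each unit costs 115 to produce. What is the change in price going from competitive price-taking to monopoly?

Competitive firms price at marginal cost: P = 115, giving Q = 295/3.
A monopolist chooses Q where MR = MC. MR = 262.5 − 3Q; setting this equal to 115 gives Q = 295/6 and P = 188.75.
Change in price: 188.75 − 115 = 73.75.

P rises by 73.75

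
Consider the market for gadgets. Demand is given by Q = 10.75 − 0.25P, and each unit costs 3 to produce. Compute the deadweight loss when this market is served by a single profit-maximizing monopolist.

DWL = 50

Inverting demand: P = 43 − 4Q.
Under competition P = MC = 3, so Q = (43 − 3)/4 = 10.
Monopoly sets MR = MC: 43 − 8Q = 3 ⇒ Q = 5, P = 43 − 4·5 = 23.
DWL is the triangle between Q = 5 and Q = 10: ½·(10 − 5)·(23 − 3) = 50.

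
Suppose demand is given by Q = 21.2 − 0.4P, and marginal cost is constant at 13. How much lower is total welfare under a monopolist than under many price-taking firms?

Inverting demand: P = 53 − 2.5Q.
Perfect competition: P = MC = 13, so 53 − 2.5Q = 13 and Q = 16.
CS = ½·(53 − 13)·16 = 320; PS = (13 − 13)·16 = 0; TS = 320.
A monopolist chooses Q where MR = MC. MR = 53 − 5Q; setting this equal to 13 gives Q = 8 and P = 33.
CS = ½·(53 − 33)·8 = 80; PS = (33 − 13)·8 = 160; TS = 240.
Change in total welfare: 240 − 320 = −80.

TS falls by 80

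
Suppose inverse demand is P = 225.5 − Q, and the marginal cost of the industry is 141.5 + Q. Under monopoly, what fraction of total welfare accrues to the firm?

A monopolist chooses Q where MR = MC. MR = 225.5 − 2Q; setting this equal to 141.5 + Q gives Q = 28 and P = 197.5.
CS = ½·(225.5 − 197.5)·28 = 392.
PS = P·Q − VC(Q) = 197.5·28 − (141.5·28 + ½·1·28²) = 1176.
Share captured = PS/TS = 1176/1568 = 0.75.

PS/TS = 0.75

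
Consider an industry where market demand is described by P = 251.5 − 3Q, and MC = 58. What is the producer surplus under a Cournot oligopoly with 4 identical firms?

In a 4-firm Cournot equilibrium, symmetry and the first-order condition give q = (251.5 − 58)/(15) = 12.9. So Q = 51.6 and P = 96.7.
PS = (96.7 − 58)·51.6 = 1996.92.

PS = 1996.92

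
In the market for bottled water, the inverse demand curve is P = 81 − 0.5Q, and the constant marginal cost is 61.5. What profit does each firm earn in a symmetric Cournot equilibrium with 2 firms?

π_i = 84.5

With 2 symmetric Cournot firms, each firm's FOC gives 81 − 1.5q = 61.5, so q = 13, Q = 2·13 = 26, and P = 68.
Each firm's profit = (68 − 61.5)·13 = 84.5.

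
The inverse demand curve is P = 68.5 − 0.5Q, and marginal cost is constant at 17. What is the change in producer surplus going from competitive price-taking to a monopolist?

Producer surplus rises by 1326.125

Perfect competition: P = MC = 17, so 68.5 − 0.5Q = 17 and Q = 103.
PS = (17 − 17)·103 = 0.
A monopolist chooses Q where MR = MC. MR = 68.5 − Q; setting this equal to 17 gives Q = 51.5 and P = 42.75.
PS = (42.75 − 17)·51.5 = 1326.125.
Change in producer surplus: 1326.125 − 0 = 1326.125.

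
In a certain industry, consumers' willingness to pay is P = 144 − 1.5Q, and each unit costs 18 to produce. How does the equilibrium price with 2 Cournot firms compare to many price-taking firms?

With 2 symmetric Cournot firms, each firm's FOC gives 144 − 4.5q = 18, so q = 28, Q = 2·28 = 56, and P = 60.
Under competition P = MC = 18, so Q = (144 − 18)/1.5 = 84.

Cournot: P = 60; Competition: P = 18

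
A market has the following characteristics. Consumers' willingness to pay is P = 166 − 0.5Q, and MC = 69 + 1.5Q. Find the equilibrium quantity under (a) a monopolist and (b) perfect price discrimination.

Monopoly: Q = 38.8; Perfect PD: Q = 48.5

The monopolist equates marginal revenue to marginal cost: 166 − Q = 69 + 1.5Q, so Q = 38.8. From demand, P = 146.6.
A perfectly discriminating monopolist sells every unit with P(Q) ≥ MC(Q), so output equals the competitive quantity Q = 48.5. Each buyer pays their reservation price, so CS = 0 and the firm captures all surplus.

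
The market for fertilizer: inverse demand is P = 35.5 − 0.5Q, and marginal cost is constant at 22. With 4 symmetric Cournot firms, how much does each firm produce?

q_i = 5.4

In a 4-firm Cournot equilibrium, symmetry and the first-order condition give q = (35.5 − 22)/(2.5) = 5.4. So Q = 21.6 and P = 24.7.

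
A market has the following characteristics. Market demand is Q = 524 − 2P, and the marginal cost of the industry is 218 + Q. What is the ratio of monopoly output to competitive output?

Inverting demand: P = 262 − 0.5Q.
Monopoly sets MR = MC: 262 − Q = 218 + Q ⇒ Q = 22, P = 262 − 0.5·22 = 251.
Under competition P = MC: 262 − 0.5Q = 218 + Q ⇒ Q = 88/3, P = 742/3.
Ratio Q_m/Q_c = 22/(88/3) = 0.75.

Q_m/Q_c = 0.75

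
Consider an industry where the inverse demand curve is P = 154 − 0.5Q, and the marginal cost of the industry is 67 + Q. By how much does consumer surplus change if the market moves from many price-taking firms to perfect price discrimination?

CS falls by 841

Competitive equilibrium sets price equal to marginal cost: 154 − 0.5Q = 67 + Q, so Q = 58 and P = 125.
CS = ½·(154 − 125)·58 = 841.
Under first-degree price discrimination the firm charges each unit its demand price and produces up to where P = MC, i.e. Q = 58. Consumer surplus is zero; producer surplus equals total surplus.
CS = 0.
Change in consumer surplus: 0 − 841 = −841.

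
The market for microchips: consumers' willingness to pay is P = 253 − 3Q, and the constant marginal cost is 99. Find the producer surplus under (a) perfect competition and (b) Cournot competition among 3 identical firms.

Competition: PS = 0; Cournot: PS = 1482.25

Under competition P = MC = 99, so Q = (253 − 99)/3 = 154/3.
PS = (99 − 99)·154/3 = 0.
In a 3-firm Cournot equilibrium, symmetry and the first-order condition give q = (253 − 99)/(12) = 77/6. So Q = 38.5 and P = 137.5.
PS = (137.5 − 99)·38.5 = 1482.25.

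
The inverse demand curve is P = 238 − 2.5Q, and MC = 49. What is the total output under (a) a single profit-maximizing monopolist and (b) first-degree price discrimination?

Monopoly sets MR = MC: 238 − 5Q = 49 ⇒ Q = 37.8, P = 238 − 2.5·37.8 = 143.5.
With perfect price discrimination, output is the efficient level Q = 75.6 (where demand meets MC), but every buyer pays their willingness to pay: CS = 0 and PS = total surplus.

Monopoly: Q = 37.8; Perfect PD: Q = 75.6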